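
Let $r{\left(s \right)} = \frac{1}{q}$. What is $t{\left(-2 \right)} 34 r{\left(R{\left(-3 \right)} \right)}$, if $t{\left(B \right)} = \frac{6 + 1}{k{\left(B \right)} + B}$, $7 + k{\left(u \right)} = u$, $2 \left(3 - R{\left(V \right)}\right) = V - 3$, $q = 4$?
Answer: $- \frac{119}{22} \approx -5.4091$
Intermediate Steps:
$R{\left(V \right)} = \frac{9}{2} - \frac{V}{2}$ ($R{\left(V \right)} = 3 - \frac{V - 3}{2} = 3 - \frac{-3 + V}{2} = 3 - \left(- \frac{3}{2} + \frac{V}{2}\right) = \frac{9}{2} - \frac{V}{2}$)
$k{\left(u \right)} = -7 + u$
$r{\left(s \right)} = \frac{1}{4}$
$t{\left(B \right)} = \frac{7}{-7 + 2 B}$ ($t{\left(B \right)} = \frac{6 + 1}{\left(-7 + B\right) + B} = \frac{7}{-7 + 2 B}$)
$t{\left(-2 \right)} 34 r{\left(R{\left(-3 \right)} \right)} = \frac{7}{-7 + 2 \left(-2\right)} 34 \cdot \frac{1}{4} = \frac{7}{-7 - 4} \cdot 34 \cdot \frac{1}{4} = \frac{7}{-11} \cdot 34 \cdot \frac{1}{4} = 7 \left(- \frac{1}{11}\right) 34 \cdot \frac{1}{4} = \left(- \frac{7}{11}\right) 34 \cdot \frac{1}{4} = \left(- \frac{238}{11}\right) \frac{1}{4} = - \frac{119}{22}$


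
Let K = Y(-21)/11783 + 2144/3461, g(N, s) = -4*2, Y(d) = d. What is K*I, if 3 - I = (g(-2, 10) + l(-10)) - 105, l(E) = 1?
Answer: 2896858165/40780963 ≈ 71.035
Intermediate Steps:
g(N, s) = -8
K = 25190071/40780963 (K = -21/11783 + 2144/3461 = 25190071/40780963 ≈ 0.61769)
I = 115 (I = 3 - ((-8 + 1) - 105) = 3 - (-7 - 105) = 3 - 1*(-112) = 3 + 112 = 115)
K*I = (25190071/40780963)*115 = 2896858165/40780963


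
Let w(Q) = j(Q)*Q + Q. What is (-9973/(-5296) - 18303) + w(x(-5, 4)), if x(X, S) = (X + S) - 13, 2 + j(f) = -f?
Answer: -97886587/5296 ≈ -18483.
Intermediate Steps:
j(f) = -2 - f
x(X, S) = -13 + S + X (x(X, S) = (S + X) - 13 = -13 + S + X)
w(Q) = Q + Q*(-2 - Q) (w(Q) = (-2 - Q)*Q + Q = Q*(-2 - Q) + Q = Q + Q*(-2 - Q))
(-9973/(-5296) - 18303) + w(x(-5, 4)) = (-9973/(-5296) - 18303) - (-13 + 4 - 5)*(1 + (-13 + 4 - 5)) = (-9973*(-1/5296) - 18303) - 1*(-14)*(1 - 14) = (9973/5296 - 18303) - 1*(-14)*(-13) = -96922715/5296 - 182 = -97886587/5296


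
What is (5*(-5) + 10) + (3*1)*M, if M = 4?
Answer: -3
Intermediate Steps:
(5*(-5) + 10) + (3*1)*M = (5*(-5) + 10) + (3*1)*4 = (-25 + 10) + 3*4 = -15 + 12 = -3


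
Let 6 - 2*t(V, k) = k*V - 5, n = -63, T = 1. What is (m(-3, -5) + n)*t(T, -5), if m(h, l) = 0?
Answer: -504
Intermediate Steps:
t(V, k) = 11/2 - V*k/2 (t(V, k) = 3 - (k*V - 5)/2 = 3 - (V*k - 5)/2 = 3 - (-5 + V*k)/2 = 3 + (5/2 - V*k/2) = 11/2 - V*k/2)
(m(-3, -5) + n)*t(T, -5) = (0 - 63)*(11/2 - 1/2*1*(-5)) = -63*(11/2 + 5/2) = -63*8 = -504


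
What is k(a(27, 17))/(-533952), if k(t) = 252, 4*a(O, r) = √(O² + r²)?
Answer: -7/14832 ≈ -0.00047195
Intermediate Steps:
a(O, r) = √(O² + r²)/4
k(a(27, 17))/(-533952) = 252/(-533952) = 252*(-1/533952) = -7/14832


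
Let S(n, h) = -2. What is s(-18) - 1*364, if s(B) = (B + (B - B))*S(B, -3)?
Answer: -328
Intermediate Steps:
s(B) = -2*B (s(B) = (B + (B - B))*(-2) = (B + 0)*(-2) = B*(-2) = -2*B)
s(-18) - 1*364 = -2*(-18) - 1*364 = 36 - 364 = -328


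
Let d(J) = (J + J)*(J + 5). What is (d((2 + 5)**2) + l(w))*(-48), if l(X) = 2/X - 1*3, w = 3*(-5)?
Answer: -1269328/5 ≈ -2.5387e+5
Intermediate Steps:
w = -15
d(J) = 2*J*(5 + J) (d(J) = (2*J)*(5 + J) = 2*J*(5 + J))
l(X) = -3 + 2/X (l(X) = 2/X - 3 = -3 + 2/X)
(d((2 + 5)**2) + l(w))*(-48) = (2*(2 + 5)**2*(5 + (2 + 5)**2) + (-3 + 2/(-15)))*(-48) = (2*7**2*(5 + 7**2) + (-3 + 2*(-1/15)))*(-48) = (2*49*(5 + 49) + (-3 - 2/15))*(-48) = (2*49*54 - 47/15)*(-48) = (5292 - 47/15)*(-48) = (79333/15)*(-48) = -1269328/5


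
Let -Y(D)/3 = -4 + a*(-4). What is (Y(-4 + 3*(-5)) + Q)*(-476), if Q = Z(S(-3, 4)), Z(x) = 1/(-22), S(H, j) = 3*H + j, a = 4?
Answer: -313922/11 ≈ -28538.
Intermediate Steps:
S(H, j) = j + 3*H
Y(D) = 60 (Y(D) = -3*(-4 + 4*(-4)) = -3*(-4 - 16) = -3*(-20) = 60)
Z(x) = -1/22
Q = -1/22 ≈ -0.045455
(Y(-4 + 3*(-5)) + Q)*(-476) = (60 - 1/22)*(-476) = (1319/22)*(-476) = -313922/11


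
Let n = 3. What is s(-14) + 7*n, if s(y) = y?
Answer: 7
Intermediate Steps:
s(-14) + 7*n = -14 + 7*3 = -14 + 21 = 7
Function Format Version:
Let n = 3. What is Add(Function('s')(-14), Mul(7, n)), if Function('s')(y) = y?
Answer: 7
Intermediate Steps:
Add(Function('s')(-14), Mul(7, n)) = Add(-14, Mul(7, 3)) = Add(-14, 21) = 7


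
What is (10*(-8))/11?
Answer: -80/11 ≈ -7.2727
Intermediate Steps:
(10*(-8))/11 = -80*1/11 = -80/11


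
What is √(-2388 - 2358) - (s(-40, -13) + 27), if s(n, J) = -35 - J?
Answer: -5 + I*√4746 ≈ -5.0 + 68.891*I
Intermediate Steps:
√(-2388 - 2358) - (s(-40, -13) + 27) = √(-2388 - 2358) - ((-35 - 1*(-13)) + 27) = √(-4746) - ((-35 + 13) + 27) = I*√4746 - (-22 + 27) = I*√4746 - 1*5 = I*√4746 - 5 = -5 + I*√4746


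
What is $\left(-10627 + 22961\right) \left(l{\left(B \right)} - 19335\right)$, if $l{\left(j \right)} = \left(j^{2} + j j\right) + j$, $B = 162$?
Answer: $410907210$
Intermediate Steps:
$l{\left(j \right)} = j + 2 j^{2}$ ($l{\left(j \right)} = \left(j^{2} + j^{2}\right) + j = 2 j^{2} + j = j + 2 j^{2}$)
$\left(-10627 + 22961\right) \left(l{\left(B \right)} - 19335\right) = \left(-10627 + 22961\right) \left(162 \left(1 + 2 \cdot 162\right) - 19335\right) = 12334 \left(162 \left(1 + 324\right) - 19335\right) = 12334 \left(162 \cdot 325 - 19335\right) = 12334 \left(52650 - 19335\right) = 12334 \cdot 33315 = 410907210$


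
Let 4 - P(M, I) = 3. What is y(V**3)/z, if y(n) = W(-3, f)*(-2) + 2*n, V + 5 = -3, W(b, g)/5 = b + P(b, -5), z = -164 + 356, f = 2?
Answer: -251/48 ≈ -5.2292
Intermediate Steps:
P(M, I) = 1 (P(M, I) = 4 - 1*3 = 4 - 3 = 1)
z = 192
W(b, g) = 5 + 5*b (W(b, g) = 5*(b + 1) = 5*(1 + b) = 5 + 5*b)
V = -8 (V = -5 - 3 = -8)
y(n) = 20 + 2*n (y(n) = (5 + 5*(-3))*(-2) + 2*n = (5 - 15)*(-2) + 2*n = -10*(-2) + 2*n = 20 + 2*n)
y(V**3)/z = (20 + 2*(-8)**3)/192 = (20 + 2*(-512))*(1/192) = (20 - 1024)*(1/192) = -1004*1/192 = -251/48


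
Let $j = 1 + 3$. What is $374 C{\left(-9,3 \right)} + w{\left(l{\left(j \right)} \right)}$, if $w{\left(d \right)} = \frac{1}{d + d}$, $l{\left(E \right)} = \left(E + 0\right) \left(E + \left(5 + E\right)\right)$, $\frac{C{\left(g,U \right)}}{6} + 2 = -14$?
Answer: $- \frac{3734015}{104} \approx -35904.0$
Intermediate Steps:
$j = 4$
$C{\left(g,U \right)} = -96$ ($C{\left(g,U \right)} = -12 + 6 \left(-14\right) = -12 - 84 = -96$)
$l{\left(E \right)} = E \left(5 + 2 E\right)$
$w{\left(d \right)} = \frac{1}{2 d}$
$374 C{\left(-9,3 \right)} + w{\left(l{\left(j \right)} \right)} = 374 \left(-96\right) + \frac{1}{2 \cdot 4 \left(5 + 2 \cdot 4\right)} = -35904 + \frac{1}{2 \cdot 4 \left(5 + 8\right)} = -35904 + \frac{1}{2 \cdot 4 \cdot 13} = -35904 + \frac{1}{2 \cdot 52} = -35904 + \frac{1}{2} \cdot \frac{1}{52} = -35904 + \frac{1}{104} = - \frac{3734015}{104}$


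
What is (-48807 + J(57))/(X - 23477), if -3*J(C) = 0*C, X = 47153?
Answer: -16269/7892 ≈ -2.0615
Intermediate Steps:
J(C) = 0 (J(C) = -0*C = -⅓*0 = 0)
(-48807 + J(57))/(X - 23477) = (-48807 + 0)/(47153 - 23477) = -48807/23676 = -48807*1/23676 = -16269/7892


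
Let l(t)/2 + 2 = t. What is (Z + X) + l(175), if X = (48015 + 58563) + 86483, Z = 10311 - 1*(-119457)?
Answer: 323175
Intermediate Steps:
l(t) = -4 + 2*t
Z = 129768 (Z = 10311 + 119457 = 129768)
X = 193061 (X = 106578 + 86483 = 193061)
(Z + X) + l(175) = (129768 + 193061) + (-4 + 2*175) = 322829 + (-4 + 350) = 322829 + 346 = 323175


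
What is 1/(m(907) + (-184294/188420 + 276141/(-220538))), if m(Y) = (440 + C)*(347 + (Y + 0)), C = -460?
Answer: -5194221245/130282653114274 ≈ -3.9869e-5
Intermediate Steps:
m(Y) = -6940 - 20*Y (m(Y) = (440 - 460)*(347 + (Y + 0)) = -20*(347 + Y) = -6940 - 20*Y)
1/(m(907) + (-184294/188420 + 276141/(-220538))) = 1/((-6940 - 20*907) + (-184294/188420 + 276141/(-220538))) = 1/((-6940 - 18140) + (-184294*1/188420 + 276141*(-1/220538))) = 1/(-25080 + (-92147/94210 - 276141/220538)) = 1/(-25080 - 11584289674/5194221245) = 1/(-130282653114274/5194221245) = -5194221245/130282653114274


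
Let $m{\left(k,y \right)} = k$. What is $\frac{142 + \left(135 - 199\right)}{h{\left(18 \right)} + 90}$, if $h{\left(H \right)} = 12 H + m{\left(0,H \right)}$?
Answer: $\frac{13}{51} \approx 0.2549$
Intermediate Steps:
$h{\left(H \right)} = 12 H$ ($h{\left(H \right)} = 12 H + 0 = 12 H$)
$\frac{142 + \left(135 - 199\right)}{h{\left(18 \right)} + 90} = \frac{142 + \left(135 - 199\right)}{12 \cdot 18 + 90} = \frac{142 - 64}{216 + 90} = \frac{78}{306} = 78 \cdot \frac{1}{306} = \frac{13}{51}$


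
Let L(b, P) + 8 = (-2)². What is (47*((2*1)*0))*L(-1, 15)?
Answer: 0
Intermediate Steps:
L(b, P) = -4 (L(b, P) = -8 + (-2)² = -8 + 4 = -4)
(47*((2*1)*0))*L(-1, 15) = (47*((2*1)*0))*(-4) = (47*(2*0))*(-4) = (47*0)*(-4) = 0*(-4) = 0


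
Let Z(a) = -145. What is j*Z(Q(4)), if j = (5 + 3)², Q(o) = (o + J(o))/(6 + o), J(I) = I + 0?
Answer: -9280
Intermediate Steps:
J(I) = I
Q(o) = 2*o/(6 + o) (Q(o) = (o + o)/(6 + o) = (2*o)/(6 + o) = 2*o/(6 + o))
j = 64 (j = 8² = 64)
j*Z(Q(4)) = 64*(-145) = -9280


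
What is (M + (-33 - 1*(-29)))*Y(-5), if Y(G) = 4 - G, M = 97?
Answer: 837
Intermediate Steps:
(M + (-33 - 1*(-29)))*Y(-5) = (97 + (-33 - 1*(-29)))*(4 - 1*(-5)) = (97 + (-33 + 29))*(4 + 5) = (97 - 4)*9 = 93*9 = 837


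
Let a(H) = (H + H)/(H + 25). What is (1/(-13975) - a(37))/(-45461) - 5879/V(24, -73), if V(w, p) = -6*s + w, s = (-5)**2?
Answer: 115786039656631/2481550057350 ≈ 46.659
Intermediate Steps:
s = 25
a(H) = 2*H/(25 + H) (a(H) = (2*H)/(25 + H) = 2*H/(25 + H))
V(w, p) = -150 + w (V(w, p) = -6*25 + w = -150 + w)
(1/(-13975) - a(37))/(-45461) - 5879/V(24, -73) = (1/(-13975) - 2*37/(25 + 37))/(-45461) - 5879/(-150 + 24) = (-1/13975 - 2*37/62)*(-1/45461) - 5879/(-126) = (-1/13975 - 2*37/62)*(-1/45461) - 5879*(-1/126) = (-1/13975 - 1*37/31)*(-1/45461) + 5879/126 = (-1/13975 - 37/31)*(-1/45461) + 5879/126 = -517106/433225*(-1/45461) + 5879/126 = 517106/19694841725 + 5879/126 = 115786039656631/2481550057350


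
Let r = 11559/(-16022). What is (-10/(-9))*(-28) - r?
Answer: -4382129/144198 ≈ -30.390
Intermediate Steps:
r = -11559/16022 (r = 11559*(-1/16022) = -11559/16022 ≈ -0.72145)
(-10/(-9))*(-28) - r = (-10/(-9))*(-28) - 1*(-11559/16022) = -⅑*(-10)*(-28) + 11559/16022 = (10/9)*(-28) + 11559/16022 = -280/9 + 11559/16022 = -4382129/144198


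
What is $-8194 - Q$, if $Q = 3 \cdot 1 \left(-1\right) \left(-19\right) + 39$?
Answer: $-8290$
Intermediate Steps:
$Q = 96$ ($Q = 3 \left(-1\right) \left(-19\right) + 39 = \left(-3\right) \left(-19\right) + 39 = 57 + 39 = 96$)
$-8194 - Q = -8194 - 96 = -8290$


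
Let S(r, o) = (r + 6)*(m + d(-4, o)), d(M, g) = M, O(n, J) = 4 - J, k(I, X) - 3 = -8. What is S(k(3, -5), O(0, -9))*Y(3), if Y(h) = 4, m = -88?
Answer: -368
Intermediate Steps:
k(I, X) = -5 (k(I, X) = 3 - 8 = -5)
S(r, o) = -552 - 92*r (S(r, o) = (r + 6)*(-88 - 4) = (6 + r)*(-92) = -552 - 92*r)
S(k(3, -5), O(0, -9))*Y(3) = (-552 - 92*(-5))*4 = (-552 + 460)*4 = -92*4 = -368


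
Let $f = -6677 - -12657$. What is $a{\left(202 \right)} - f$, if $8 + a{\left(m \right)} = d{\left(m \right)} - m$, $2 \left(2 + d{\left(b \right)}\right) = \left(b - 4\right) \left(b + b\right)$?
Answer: $33804$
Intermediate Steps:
$f = 5980$ ($f = -6677 + 12657 = 5980$)
$d{\left(b \right)} = -2 + b \left(-4 + b\right)$ ($d{\left(b \right)} = -2 + \frac{\left(b - 4\right) \left(b + b\right)}{2} = -2 + \frac{\left(-4 + b\right) 2 b}{2} = -2 + \frac{2 b \left(-4 + b\right)}{2} = -2 + b \left(-4 + b\right)$)
$a{\left(m \right)} = -10 + m^{2} - 5 m$ ($a{\left(m \right)} = -8 - \left(2 - m^{2} + 5 m\right) = -10 + m^{2} - 5 m$)
$a{\left(202 \right)} - f = \left(-10 + 202^{2} - 1010\right) - 5980 = \left(-10 + 40804 - 1010\right) - 5980 = 39784 - 5980 = 33804$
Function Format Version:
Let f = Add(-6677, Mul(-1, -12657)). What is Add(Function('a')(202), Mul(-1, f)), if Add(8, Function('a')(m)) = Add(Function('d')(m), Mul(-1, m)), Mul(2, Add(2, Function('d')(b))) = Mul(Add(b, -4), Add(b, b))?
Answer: 33804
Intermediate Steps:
f = 5980 (f = Add(-6677, 12657) = 5980)
Function('d')(b) = Add(-2, Mul(b, Add(-4, b))) (Function('d')(b) = Add(-2, Mul(Rational(1, 2), Mul(Add(b, -4), Add(b, b)))) = Add(-2, Mul(Rational(1, 2), Mul(Add(-4, b), Mul(2, b)))) = Add(-2, Mul(Rational(1, 2), Mul(2, b, Add(-4, b)))) = Add(-2, Mul(b, Add(-4, b))))
Function('a')(m) = Add(-10, Pow(m, 2), Mul(-5, m)) (Function('a')(m) = Add(-8, Add(Add(-2, Pow(m, 2), Mul(-4, m)), Mul(-1, m))) = Add(-8, Add(-2, Pow(m, 2), Mul(-5, m))) = Add(-10, Pow(m, 2), Mul(-5, m)))
Add(Function('a')(202), Mul(-1, f)) = Add(Add(-10, Pow(202, 2), Mul(-5, 202)), Mul(-1, 5980)) = Add(Add(-10, 40804, -1010), -5980) = Add(39784, -5980) = 33804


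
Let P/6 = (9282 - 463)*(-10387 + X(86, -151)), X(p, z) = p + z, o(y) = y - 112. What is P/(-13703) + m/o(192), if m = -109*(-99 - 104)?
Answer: 44547776521/1096240 ≈ 40637.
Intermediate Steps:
o(y) = -112 + y
P = -553057128 (P = 6*((9282 - 463)*(-10387 + (86 - 151))) = 6*(8819*(-10387 - 65)) = 6*(8819*(-10452)) = 6*(-92176188) = -553057128)
m = 22127 (m = -109*(-203) = 22127)
P/(-13703) + m/o(192) = -553057128/(-13703) + 22127/(-112 + 192) = -553057128*(-1/13703) + 22127/80 = 553057128/13703 + 22127*(1/80) = 553057128/13703 + 22127/80 = 44547776521/1096240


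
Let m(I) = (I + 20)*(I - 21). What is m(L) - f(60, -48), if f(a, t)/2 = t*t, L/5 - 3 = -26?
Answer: 8312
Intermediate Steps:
L = -115 (L = 15 + 5*(-26) = 15 - 130 = -115)
f(a, t) = 2*t² (f(a, t) = 2*(t*t) = 2*t²)
m(I) = (-21 + I)*(20 + I) (m(I) = (20 + I)*(-21 + I) = (-21 + I)*(20 + I))
m(L) - f(60, -48) = (-420 + (-115)² - 1*(-115)) - 2*(-48)² = (-420 + 13225 + 115) - 2*2304 = 12920 - 1*4608 = 12920 - 4608 = 8312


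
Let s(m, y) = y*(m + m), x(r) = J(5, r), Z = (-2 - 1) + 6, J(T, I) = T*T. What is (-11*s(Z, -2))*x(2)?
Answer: 3300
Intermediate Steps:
J(T, I) = T**2
Z = 3 (Z = -3 + 6 = 3)
x(r) = 25 (x(r) = 5**2 = 25)
s(m, y) = 2*m*y (s(m, y) = y*(2*m) = 2*m*y)
(-11*s(Z, -2))*x(2) = -22*3*(-2)*25 = -11*(-12)*25 = 132*25 = 3300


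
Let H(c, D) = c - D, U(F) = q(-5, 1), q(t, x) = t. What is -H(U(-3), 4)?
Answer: 9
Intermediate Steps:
U(F) = -5
-H(U(-3), 4) = -(-5 - 1*4) = -(-5 - 4) = -1*(-9) = 9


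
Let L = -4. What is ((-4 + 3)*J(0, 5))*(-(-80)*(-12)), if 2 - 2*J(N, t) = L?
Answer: 2880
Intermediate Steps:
J(N, t) = 3 (J(N, t) = 1 - ½*(-4) = 1 + 2 = 3)
((-4 + 3)*J(0, 5))*(-(-80)*(-12)) = ((-4 + 3)*3)*(-(-80)*(-12)) = (-1*3)*(-1*960) = -3*(-960) = 2880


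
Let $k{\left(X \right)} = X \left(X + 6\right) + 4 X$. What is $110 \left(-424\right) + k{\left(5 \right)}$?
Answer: $-46565$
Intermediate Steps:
$k{\left(X \right)} = 4 X + X \left(6 + X\right)$ ($k{\left(X \right)} = X \left(6 + X\right) + 4 X = 4 X + X \left(6 + X\right)$)
$110 \left(-424\right) + k{\left(5 \right)} = 110 \left(-424\right) + 5 \left(10 + 5\right) = -46640 + 5 \cdot 15 = -46640 + 75 = -46565$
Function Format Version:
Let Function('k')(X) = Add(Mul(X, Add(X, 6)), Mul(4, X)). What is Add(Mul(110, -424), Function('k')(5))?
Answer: -46565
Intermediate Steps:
Function('k')(X) = Add(Mul(4, X), Mul(X, Add(6, X))) (Function('k')(X) = Add(Mul(X, Add(6, X)), Mul(4, X)) = Add(Mul(4, X), Mul(X, Add(6, X))))
Add(Mul(110, -424), Function('k')(5)) = Add(Mul(110, -424), Mul(5, Add(10, 5))) = Add(-46640, Mul(5, 15)) = Add(-46640, 75) = -46565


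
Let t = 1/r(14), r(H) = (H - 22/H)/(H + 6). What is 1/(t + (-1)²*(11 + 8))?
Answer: 87/1793 ≈ 0.048522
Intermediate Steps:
r(H) = (H - 22/H)/(6 + H)
t = 140/87 (t = 1/((-22 + 14²)/(14*(6 + 14))) = 1/((1/14)*(-22 + 196)/20) = 1/((1/14)*(1/20)*174) = 1/(87/140) = 140/87 ≈ 1.6092)
1/(t + (-1)²*(11 + 8)) = 1/(140/87 + (-1)²*(11 + 8)) = 1/(140/87 + 1*19) = 1/(140/87 + 19) = 1/(1793/87) = 87/1793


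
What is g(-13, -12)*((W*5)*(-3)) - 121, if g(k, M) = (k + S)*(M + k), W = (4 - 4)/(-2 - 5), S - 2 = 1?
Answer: -121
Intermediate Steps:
S = 3 (S = 2 + 1 = 3)
W = 0 (W = 0/(-7) = 0*(-⅐) = 0)
g(k, M) = (3 + k)*(M + k) (g(k, M) = (k + 3)*(M + k) = (3 + k)*(M + k))
g(-13, -12)*((W*5)*(-3)) - 121 = ((-13)² + 3*(-12) + 3*(-13) - 12*(-13))*((0*5)*(-3)) - 121 = (169 - 36 - 39 + 156)*(0*(-3)) - 121 = 250*0 - 121 = 0 - 121 = -121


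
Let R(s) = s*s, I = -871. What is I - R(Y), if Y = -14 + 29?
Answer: -1096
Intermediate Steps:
Y = 15
R(s) = s**2
I - R(Y) = -871 - 1*15**2 = -871 - 1*225 = -871 - 225 = -1096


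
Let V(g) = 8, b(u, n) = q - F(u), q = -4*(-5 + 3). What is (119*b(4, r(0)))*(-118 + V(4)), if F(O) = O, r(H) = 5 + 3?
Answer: -52360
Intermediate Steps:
r(H) = 8
q = 8 (q = -4*(-2) = 8)
b(u, n) = 8 - u
(119*b(4, r(0)))*(-118 + V(4)) = (119*(8 - 1*4))*(-118 + 8) = (119*(8 - 4))*(-110) = (119*4)*(-110) = 476*(-110) = -52360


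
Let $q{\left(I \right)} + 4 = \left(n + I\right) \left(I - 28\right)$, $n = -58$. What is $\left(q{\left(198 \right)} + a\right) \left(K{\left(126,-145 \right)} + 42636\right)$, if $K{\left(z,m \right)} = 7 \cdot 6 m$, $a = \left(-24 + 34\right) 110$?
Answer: $909849216$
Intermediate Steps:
$q{\left(I \right)} = -4 + \left(-58 + I\right) \left(-28 + I\right)$ ($q{\left(I \right)} = -4 + \left(-58 + I\right) \left(I - 28\right) = -4 + \left(-58 + I\right) \left(-28 + I\right)$)
$a = 1100$ ($a = 10 \cdot 110 = 1100$)
$K{\left(z,m \right)} = 42 m$
$\left(q{\left(198 \right)} + a\right) \left(K{\left(126,-145 \right)} + 42636\right) = \left(\left(1620 + 198^{2} - 17028\right) + 1100\right) \left(42 \left(-145\right) + 42636\right) = \left(\left(1620 + 39204 - 17028\right) + 1100\right) \left(-6090 + 42636\right) = \left(23796 + 1100\right) 36546 = 24896 \cdot 36546 = 909849216$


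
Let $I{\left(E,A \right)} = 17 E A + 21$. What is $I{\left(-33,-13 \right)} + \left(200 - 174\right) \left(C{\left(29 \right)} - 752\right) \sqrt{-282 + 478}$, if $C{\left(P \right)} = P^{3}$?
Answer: $8611182$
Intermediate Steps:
$I{\left(E,A \right)} = 21 + 17 A E$ ($I{\left(E,A \right)} = 17 A E + 21 = 21 + 17 A E$)
$I{\left(-33,-13 \right)} + \left(200 - 174\right) \left(C{\left(29 \right)} - 752\right) \sqrt{-282 + 478} = \left(21 + 17 \left(-13\right) \left(-33\right)\right) + \left(200 - 174\right) \left(29^{3} - 752\right) \sqrt{-282 + 478} = \left(21 + 7293\right) + 26 \left(24389 - 752\right) \sqrt{196} = 7314 + 26 \cdot 23637 \cdot 14 = 7314 + 614562 \cdot 14 = 7314 + 8603868 = 8611182$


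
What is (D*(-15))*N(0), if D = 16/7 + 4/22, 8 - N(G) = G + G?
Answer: -22800/77 ≈ -296.10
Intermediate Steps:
N(G) = 8 - 2*G (N(G) = 8 - (G + G) = 8 - 2*G)
D = 190/77 (D = 16*(⅐) + 4*(1/22) = 16/7 + 2/11 = 190/77 ≈ 2.4675)
(D*(-15))*N(0) = ((190/77)*(-15))*(8 - 2*0) = -2850*(8 + 0)/77 = -2850/77*8 = -22800/77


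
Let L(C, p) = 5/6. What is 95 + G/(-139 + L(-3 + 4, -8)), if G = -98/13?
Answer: 1024403/10777 ≈ 95.055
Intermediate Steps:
L(C, p) = 5/6 (L(C, p) = 5*(1/6) = 5/6)
G = -98/13 (G = -98*1/13 = -98/13 ≈ -7.5385)
95 + G/(-139 + L(-3 + 4, -8)) = 95 - 98/(13*(-139 + 5/6)) = 95 - 98/(13*(-829/6)) = 95 - 98/13*(-6/829) = 95 + 588/10777 = 1024403/10777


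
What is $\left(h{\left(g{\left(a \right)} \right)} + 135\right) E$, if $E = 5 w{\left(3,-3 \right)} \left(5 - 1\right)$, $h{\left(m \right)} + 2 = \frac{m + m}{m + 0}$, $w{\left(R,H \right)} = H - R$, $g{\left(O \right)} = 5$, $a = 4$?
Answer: $-16200$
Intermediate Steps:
$h{\left(m \right)} = 0$ ($h{\left(m \right)} = -2 + \frac{m + m}{m + 0} = -2 + \frac{2 m}{m} = -2 + 2 = 0$)
$E = -120$ ($E = 5 \left(-3 - 3\right) \left(5 - 1\right) = 5 \left(-3 - 3\right) 4 = 5 \left(-6\right) 4 = \left(-30\right) 4 = -120$)
$\left(h{\left(g{\left(a \right)} \right)} + 135\right) E = \left(0 + 135\right) \left(-120\right) = 135 \left(-120\right) = -16200$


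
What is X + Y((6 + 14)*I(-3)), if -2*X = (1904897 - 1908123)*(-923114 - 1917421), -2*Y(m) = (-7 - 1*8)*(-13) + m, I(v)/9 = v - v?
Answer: -9163566105/2 ≈ -4.5818e+9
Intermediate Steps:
I(v) = 0 (I(v) = 9*(v - v) = 9*0 = 0)
Y(m) = -195/2 - m/2 (Y(m) = -((-7 - 1*8)*(-13) + m)/2 = -((-7 - 8)*(-13) + m)/2 = -(-15*(-13) + m)/2 = -(195 + m)/2 = -195/2 - m/2)
X = -4581782955 (X = -(1904897 - 1908123)*(-923114 - 1917421)/2 = -(-1613)*(-2840535) = -1/2*9163565910 = -4581782955)
X + Y((6 + 14)*I(-3)) = -4581782955 + (-195/2 - (6 + 14)*0/2) = -4581782955 + (-195/2 - 10*0) = -4581782955 + (-195/2 - 1/2*0) = -4581782955 + (-195/2 + 0) = -4581782955 - 195/2 = -9163566105/2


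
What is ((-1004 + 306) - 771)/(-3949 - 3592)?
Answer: 1469/7541 ≈ 0.19480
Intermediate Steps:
((-1004 + 306) - 771)/(-3949 - 3592) = (-698 - 771)/(-7541) = -1469*(-1/7541) = 1469/7541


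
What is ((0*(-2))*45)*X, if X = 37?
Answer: 0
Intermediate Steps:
((0*(-2))*45)*X = ((0*(-2))*45)*37 = (0*45)*37 = 0*37 = 0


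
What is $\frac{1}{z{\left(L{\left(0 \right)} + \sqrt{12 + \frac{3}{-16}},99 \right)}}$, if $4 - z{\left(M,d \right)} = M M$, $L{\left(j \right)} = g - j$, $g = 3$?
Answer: $\frac{4304}{36503} - \frac{1152 \sqrt{21}}{36503} \approx -0.026714$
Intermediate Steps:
$L{\left(j \right)} = 3 - j$
$z{\left(M,d \right)} = 4 - M^{2}$ ($z{\left(M,d \right)} = 4 - M M = 4 - M^{2}$)
$\frac{1}{z{\left(L{\left(0 \right)} + \sqrt{12 + \frac{3}{-16}},99 \right)}} = \frac{1}{4 - \left(\left(3 - 0\right) + \sqrt{12 + \frac{3}{-16}}\right)^{2}} = \frac{1}{4 - \left(\left(3 + 0\right) + \sqrt{12 + 3 \left(- \frac{1}{16}\right)}\right)^{2}} = \frac{1}{4 - \left(3 + \sqrt{12 - \frac{3}{16}}\right)^{2}} = \frac{1}{4 - \left(3 + \sqrt{\frac{189}{16}}\right)^{2}} = \frac{1}{4 - \left(3 + \frac{3 \sqrt{21}}{4}\right)^{2}}$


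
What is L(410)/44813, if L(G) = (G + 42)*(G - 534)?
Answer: -56048/44813 ≈ -1.2507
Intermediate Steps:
L(G) = (-534 + G)*(42 + G) (L(G) = (42 + G)*(-534 + G) = (-534 + G)*(42 + G))
L(410)/44813 = (-22428 + 410**2 - 492*410)/44813 = (-22428 + 168100 - 201720)*(1/44813) = -56048*1/44813 = -56048/44813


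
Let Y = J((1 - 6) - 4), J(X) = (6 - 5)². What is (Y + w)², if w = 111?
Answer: 12544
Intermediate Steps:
J(X) = 1 (J(X) = 1² = 1)
Y = 1
(Y + w)² = (1 + 111)² = 112² = 12544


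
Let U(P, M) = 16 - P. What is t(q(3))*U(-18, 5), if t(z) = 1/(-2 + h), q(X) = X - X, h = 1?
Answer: -34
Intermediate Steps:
q(X) = 0
t(z) = -1 (t(z) = 1/(-2 + 1) = 1/(-1) = -1)
t(q(3))*U(-18, 5) = -(16 - 1*(-18)) = -(16 + 18) = -1*34 = -34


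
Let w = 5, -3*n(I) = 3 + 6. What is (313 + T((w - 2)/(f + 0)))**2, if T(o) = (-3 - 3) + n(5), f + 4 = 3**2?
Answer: 92416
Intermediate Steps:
n(I) = -3 (n(I) = -(3 + 6)/3 = -1/3*9 = -3)
f = 5 (f = -4 + 3**2 = -4 + 9 = 5)
T(o) = -9 (T(o) = (-3 - 3) - 3 = -6 - 3 = -9)
(313 + T((w - 2)/(f + 0)))**2 = (313 - 9)**2 = 304**2 = 92416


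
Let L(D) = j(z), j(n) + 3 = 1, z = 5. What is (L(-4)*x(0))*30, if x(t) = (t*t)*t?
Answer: 0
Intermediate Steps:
j(n) = -2 (j(n) = -3 + 1 = -2)
L(D) = -2
x(t) = t³ (x(t) = t²*t = t³)
(L(-4)*x(0))*30 = -2*0³*30 = -2*0*30 = 0*30 = 0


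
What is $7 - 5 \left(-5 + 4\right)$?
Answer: $12$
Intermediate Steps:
$7 - 5 \left(-5 + 4\right) = 7 - 5 \left(-1\right) = 7 - -5 = 7 + 5 = 12$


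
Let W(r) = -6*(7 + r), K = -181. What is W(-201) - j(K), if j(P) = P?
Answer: 1345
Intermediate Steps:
W(r) = -42 - 6*r
W(-201) - j(K) = (-42 - 6*(-201)) - 1*(-181) = (-42 + 1206) + 181 = 1164 + 181 = 1345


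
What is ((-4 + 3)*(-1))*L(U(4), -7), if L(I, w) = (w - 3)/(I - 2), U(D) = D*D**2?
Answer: -5/31 ≈ -0.16129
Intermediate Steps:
U(D) = D**3
L(I, w) = (-3 + w)/(-2 + I)
((-4 + 3)*(-1))*L(U(4), -7) = ((-4 + 3)*(-1))*((-3 - 7)/(-2 + 4**3)) = (-1*(-1))*(-10/(-2 + 64)) = 1*(-10/62) = 1*((1/62)*(-10)) = 1*(-5/31) = -5/31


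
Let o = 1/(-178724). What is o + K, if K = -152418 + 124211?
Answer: -5041267869/178724 ≈ -28207.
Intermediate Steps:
K = -28207
o = -1/178724 ≈ -5.5952e-6
o + K = -1/178724 - 28207 = -5041267869/178724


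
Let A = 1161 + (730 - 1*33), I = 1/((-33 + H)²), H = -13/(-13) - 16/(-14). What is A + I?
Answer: 86686897/46656 ≈ 1858.0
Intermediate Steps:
H = 15/7 (H = -13*(-1/13) - 16*(-1/14) = 1 + 8/7 = 15/7 ≈ 2.1429)
I = 49/46656 (I = 1/((-33 + 15/7)²) = 1/((-216/7)²) = 1/(46656/49) = 49/46656 ≈ 0.0010502)
A = 1858 (A = 1161 + (730 - 33) = 1161 + 697 = 1858)
A + I = 1858 + 49/46656 = 86686897/46656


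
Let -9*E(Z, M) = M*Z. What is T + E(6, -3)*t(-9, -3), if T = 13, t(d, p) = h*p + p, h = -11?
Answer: 73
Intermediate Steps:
E(Z, M) = -M*Z/9
t(d, p) = -10*p (t(d, p) = -11*p + p = -10*p)
T + E(6, -3)*t(-9, -3) = 13 + (-⅑*(-3)*6)*(-10*(-3)) = 13 + 2*30 = 13 + 60 = 73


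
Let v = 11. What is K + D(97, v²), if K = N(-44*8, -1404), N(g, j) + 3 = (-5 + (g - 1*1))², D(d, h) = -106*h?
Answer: 115335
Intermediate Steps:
N(g, j) = -3 + (-6 + g)² (N(g, j) = -3 + (-5 + (g - 1*1))² = -3 + (-5 + (g - 1))² = -3 + (-5 + (-1 + g))² = -3 + (-6 + g)²)
K = 128161 (K = -3 + (-6 - 44*8)² = -3 + (-6 - 352)² = -3 + (-358)² = -3 + 128164 = 128161)
K + D(97, v²) = 128161 - 106*11² = 128161 - 106*121 = 128161 - 12826 = 115335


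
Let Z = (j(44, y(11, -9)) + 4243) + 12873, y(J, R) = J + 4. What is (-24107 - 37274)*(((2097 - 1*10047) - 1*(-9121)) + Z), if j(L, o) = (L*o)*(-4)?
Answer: -960428507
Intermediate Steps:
y(J, R) = 4 + J
j(L, o) = -4*L*o
Z = 14476 (Z = (-4*44*(4 + 11) + 4243) + 12873 = (-4*44*15 + 4243) + 12873 = (-2640 + 4243) + 12873 = 1603 + 12873 = 14476)
(-24107 - 37274)*(((2097 - 1*10047) - 1*(-9121)) + Z) = (-24107 - 37274)*(((2097 - 1*10047) - 1*(-9121)) + 14476) = -61381*(((2097 - 10047) + 9121) + 14476) = -61381*((-7950 + 9121) + 14476) = -61381*(1171 + 14476) = -61381*15647 = -960428507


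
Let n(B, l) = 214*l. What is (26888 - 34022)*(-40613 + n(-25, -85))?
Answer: 419500602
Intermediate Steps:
(26888 - 34022)*(-40613 + n(-25, -85)) = (26888 - 34022)*(-40613 + 214*(-85)) = -7134*(-40613 - 18190) = -7134*(-58803) = 419500602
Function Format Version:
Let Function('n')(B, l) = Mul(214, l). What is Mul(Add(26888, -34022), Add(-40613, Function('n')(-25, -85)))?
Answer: 419500602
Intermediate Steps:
Mul(Add(26888, -34022), Add(-40613, Function('n')(-25, -85))) = Mul(Add(26888, -34022), Add(-40613, Mul(214, -85))) = Mul(-7134, Add(-40613, -18190)) = Mul(-7134, -58803) = 419500602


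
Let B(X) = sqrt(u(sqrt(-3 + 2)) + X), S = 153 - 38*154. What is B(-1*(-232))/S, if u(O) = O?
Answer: -sqrt(232 + I)/5699 ≈ -0.0026727 - 5.76e-6*I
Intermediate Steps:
S = -5699 (S = 153 - 5852 = -5699)
B(X) = sqrt(I + X) (B(X) = sqrt(sqrt(-3 + 2) + X) = sqrt(sqrt(-1) + X) = sqrt(I + X))
B(-1*(-232))/S = sqrt(I - 1*(-232))/(-5699) = sqrt(I + 232)*(-1/5699) = sqrt(232 + I)*(-1/5699) = -sqrt(232 + I)/5699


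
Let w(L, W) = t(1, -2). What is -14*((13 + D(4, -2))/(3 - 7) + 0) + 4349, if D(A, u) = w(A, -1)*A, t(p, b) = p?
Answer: 8817/2 ≈ 4408.5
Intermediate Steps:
w(L, W) = 1
D(A, u) = A (D(A, u) = 1*A = A)
-14*((13 + D(4, -2))/(3 - 7) + 0) + 4349 = -14*((13 + 4)/(3 - 7) + 0) + 4349 = -14*(17/(-4) + 0) + 4349 = -14*(17*(-1/4) + 0) + 4349 = -14*(-17/4 + 0) + 4349 = -14*(-17/4) + 4349 = 119/2 + 4349 = 8817/2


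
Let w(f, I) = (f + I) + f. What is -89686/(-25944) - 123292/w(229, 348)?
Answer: -60123091/402132 ≈ -149.51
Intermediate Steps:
w(f, I) = I + 2*f (w(f, I) = (I + f) + f = I + 2*f)
-89686/(-25944) - 123292/w(229, 348) = -89686/(-25944) - 123292/(348 + 2*229) = -89686*(-1/25944) - 123292/(348 + 458) = 44843/12972 - 123292/806 = 44843/12972 - 123292*1/806 = 44843/12972 - 4742/31 = -60123091/402132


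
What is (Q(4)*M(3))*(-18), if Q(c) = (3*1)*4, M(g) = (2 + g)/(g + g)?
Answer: -180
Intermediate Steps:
M(g) = (2 + g)/(2*g) (M(g) = (2 + g)/((2*g)) = (2 + g)*(1/(2*g)) = (2 + g)/(2*g))
Q(c) = 12 (Q(c) = 3*4 = 12)
(Q(4)*M(3))*(-18) = (12*((½)*(2 + 3)/3))*(-18) = (12*((½)*(⅓)*5))*(-18) = (12*(⅚))*(-18) = 10*(-18) = -180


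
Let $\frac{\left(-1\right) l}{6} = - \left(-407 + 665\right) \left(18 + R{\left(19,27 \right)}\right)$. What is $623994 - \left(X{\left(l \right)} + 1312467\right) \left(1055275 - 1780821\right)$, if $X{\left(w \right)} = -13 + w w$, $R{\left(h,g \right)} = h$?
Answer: $2381135048909974$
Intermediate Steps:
$l = 57276$ ($l = - 6 \left(- \left(-407 + 665\right) \left(18 + 19\right)\right) = - 6 \left(- 258 \cdot 37\right) = - 6 \left(\left(-1\right) 9546\right) = \left(-6\right) \left(-9546\right) = 57276$)
$X{\left(w \right)} = -13 + w^{2}$
$623994 - \left(X{\left(l \right)} + 1312467\right) \left(1055275 - 1780821\right) = 623994 - \left(\left(-13 + 57276^{2}\right) + 1312467\right) \left(1055275 - 1780821\right) = 623994 - \left(\left(-13 + 3280540176\right) + 1312467\right) \left(-725546\right) = 623994 - \left(3280540163 + 1312467\right) \left(-725546\right) = 623994 - 3281852630 \left(-725546\right) = 623994 - -2381135048285980 = 623994 + 2381135048285980 = 2381135048909974$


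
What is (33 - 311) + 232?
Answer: -46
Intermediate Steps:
(33 - 311) + 232 = -278 + 232 = -46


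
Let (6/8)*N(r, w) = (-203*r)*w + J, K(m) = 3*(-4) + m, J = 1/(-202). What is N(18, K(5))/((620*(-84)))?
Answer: -1033351/1578024 ≈ -0.65484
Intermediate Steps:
J = -1/202 ≈ -0.0049505
K(m) = -12 + m
N(r, w) = -2/303 - 812*r*w/3 (N(r, w) = 4*((-203*r)*w - 1/202)/3 = 4*(-203*r*w - 1/202)/3 = 4*(-1/202 - 203*r*w)/3 = -2/303 - 812*r*w/3)
N(18, K(5))/((620*(-84))) = (-2/303 - 812/3*18*(-12 + 5))/((620*(-84))) = (-2/303 - 812/3*18*(-7))/(-52080) = (-2/303 + 34104)*(-1/52080) = (10333510/303)*(-1/52080) = -1033351/1578024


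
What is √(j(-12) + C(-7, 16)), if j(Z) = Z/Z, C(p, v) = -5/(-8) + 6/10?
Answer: √890/20 ≈ 1.4916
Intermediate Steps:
C(p, v) = 49/40 (C(p, v) = -5*(-⅛) + 6*(⅒) = 5/8 + ⅗ = 49/40)
j(Z) = 1
√(j(-12) + C(-7, 16)) = √(1 + 49/40) = √(89/40) = √890/20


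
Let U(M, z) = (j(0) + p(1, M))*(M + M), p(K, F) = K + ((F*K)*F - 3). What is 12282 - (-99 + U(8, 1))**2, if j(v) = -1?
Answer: -756847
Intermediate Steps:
p(K, F) = -3 + K + K*F**2 (p(K, F) = K + (K*F**2 - 3) = K + (-3 + K*F**2) = -3 + K + K*F**2)
U(M, z) = 2*M*(-3 + M**2) (U(M, z) = (-1 + (-3 + 1 + 1*M**2))*(M + M) = (-1 + (-3 + 1 + M**2))*(2*M) = (-1 + (-2 + M**2))*(2*M) = (-3 + M**2)*(2*M) = 2*M*(-3 + M**2))
12282 - (-99 + U(8, 1))**2 = 12282 - (-99 + 2*8*(-3 + 8**2))**2 = 12282 - (-99 + 2*8*(-3 + 64))**2 = 12282 - (-99 + 2*8*61)**2 = 12282 - (-99 + 976)**2 = 12282 - 1*877**2 = 12282 - 1*769129 = 12282 - 769129 = -756847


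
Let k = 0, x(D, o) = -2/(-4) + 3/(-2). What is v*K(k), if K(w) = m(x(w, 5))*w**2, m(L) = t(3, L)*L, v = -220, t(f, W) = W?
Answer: 0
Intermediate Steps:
x(D, o) = -1 (x(D, o) = -2*(-1/4) + 3*(-1/2) = 1/2 - 3/2 = -1)
m(L) = L**2 (m(L) = L*L = L**2)
K(w) = w**2 (K(w) = (-1)**2*w**2 = 1*w**2 = w**2)
v*K(k) = -220*0**2 = -220*0 = 0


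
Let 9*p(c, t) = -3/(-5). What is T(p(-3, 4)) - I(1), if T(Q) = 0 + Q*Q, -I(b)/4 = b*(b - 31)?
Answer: -26999/225 ≈ -120.00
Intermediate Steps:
I(b) = -4*b*(-31 + b) (I(b) = -4*b*(b - 31) = -4*b*(-31 + b))
p(c, t) = 1/15 (p(c, t) = (-3/(-5))/9 = (-3*(-1/5))/9 = (1/9)*(3/5) = 1/15)
T(Q) = Q**2 (T(Q) = 0 + Q**2 = Q**2)
T(p(-3, 4)) - I(1) = (1/15)**2 - 4*(31 - 1*1) = 1/225 - 4*(31 - 1) = 1/225 - 4*30 = 1/225 - 1*120 = 1/225 - 120 = -26999/225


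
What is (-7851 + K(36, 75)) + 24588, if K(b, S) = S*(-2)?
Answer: 16587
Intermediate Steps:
K(b, S) = -2*S
(-7851 + K(36, 75)) + 24588 = (-7851 - 2*75) + 24588 = (-7851 - 150) + 24588 = -8001 + 24588 = 16587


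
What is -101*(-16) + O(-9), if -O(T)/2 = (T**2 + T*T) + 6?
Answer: 1280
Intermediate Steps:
O(T) = -12 - 4*T**2 (O(T) = -2*((T**2 + T*T) + 6) = -2*((T**2 + T**2) + 6) = -2*(2*T**2 + 6) = -2*(6 + 2*T**2) = -12 - 4*T**2)
-101*(-16) + O(-9) = -101*(-16) + (-12 - 4*(-9)**2) = 1616 + (-12 - 4*81) = 1616 + (-12 - 324) = 1616 - 336 = 1280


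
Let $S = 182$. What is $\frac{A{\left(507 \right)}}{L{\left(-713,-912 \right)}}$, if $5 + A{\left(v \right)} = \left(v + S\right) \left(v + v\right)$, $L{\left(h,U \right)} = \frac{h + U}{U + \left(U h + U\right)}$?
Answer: $- \frac{453021180912}{1625} \approx -2.7878 \cdot 10^{8}$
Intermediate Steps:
$L{\left(h,U \right)} = \frac{U + h}{2 U + U h}$ ($L{\left(h,U \right)} = \frac{U + h}{U + \left(U + U h\right)} = \frac{U + h}{2 U + U h}$)
$A{\left(v \right)} = -5 + 2 v \left(182 + v\right)$ ($A{\left(v \right)} = -5 + \left(v + 182\right) \left(v + v\right) = -5 + \left(182 + v\right) 2 v = -5 + 2 v \left(182 + v\right)$)
$\frac{A{\left(507 \right)}}{L{\left(-713,-912 \right)}} = \frac{-5 + 2 \cdot 507^{2} + 364 \cdot 507}{\frac{1}{-912} \frac{1}{2 - 713} \left(-912 - 713\right)} = \frac{-5 + 2 \cdot 257049 + 184548}{\left(- \frac{1}{912}\right) \frac{1}{-711} \left(-1625\right)} = \frac{-5 + 514098 + 184548}{\left(- \frac{1}{912}\right) \left(- \frac{1}{711}\right) \left(-1625\right)} = \frac{698641}{- \frac{1625}{648432}} = 698641 \left(- \frac{648432}{1625}\right) = - \frac{453021180912}{1625}$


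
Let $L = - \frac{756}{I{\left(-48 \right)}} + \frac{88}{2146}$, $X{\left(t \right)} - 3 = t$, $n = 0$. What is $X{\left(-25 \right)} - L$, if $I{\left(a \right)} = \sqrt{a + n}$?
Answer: $- \frac{23650}{1073} - 63 i \sqrt{3} \approx -22.041 - 109.12 i$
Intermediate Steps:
$X{\left(t \right)} = 3 + t$
$I{\left(a \right)} = \sqrt{a}$ ($I{\left(a \right)} = \sqrt{a + 0} = \sqrt{a}$)
$L = \frac{44}{1073} + 63 i \sqrt{3}$ ($L = - \frac{756}{\sqrt{-48}} + \frac{88}{2146} = - \frac{756}{4 i \sqrt{3}} + 88 \cdot \frac{1}{2146} = - 756 \left(- \frac{i \sqrt{3}}{12}\right) + \frac{44}{1073} = 63 i \sqrt{3} + \frac{44}{1073} = \frac{44}{1073} + 63 i \sqrt{3} \approx 0.041007 + 109.12 i$)
$X{\left(-25 \right)} - L = \left(3 - 25\right) - \left(\frac{44}{1073} + 63 i \sqrt{3}\right) = -22 - \left(\frac{44}{1073} + 63 i \sqrt{3}\right) = - \frac{23650}{1073} - 63 i \sqrt{3}$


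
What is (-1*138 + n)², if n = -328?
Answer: 217156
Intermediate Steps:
(-1*138 + n)² = (-1*138 - 328)² = (-138 - 328)² = (-466)² = 217156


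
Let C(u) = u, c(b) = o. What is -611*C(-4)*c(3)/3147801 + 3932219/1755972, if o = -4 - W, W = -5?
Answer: 4127378165329/1842483472524 ≈ 2.2401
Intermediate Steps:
o = 1 (o = -4 - 1*(-5) = -4 + 5 = 1)
c(b) = 1
-611*C(-4)*c(3)/3147801 + 3932219/1755972 = -(-2444)/3147801 + 3932219/1755972 = -611*(-4)*(1/3147801) + 3932219*(1/1755972) = 2444*(1/3147801) + 3932219/1755972 = 2444/3147801 + 3932219/1755972 = 4127378165329/1842483472524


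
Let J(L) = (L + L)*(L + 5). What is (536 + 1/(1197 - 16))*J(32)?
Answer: 1498984256/1181 ≈ 1.2693e+6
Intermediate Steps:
J(L) = 2*L*(5 + L) (J(L) = (2*L)*(5 + L) = 2*L*(5 + L))
(536 + 1/(1197 - 16))*J(32) = (536 + 1/(1197 - 16))*(2*32*(5 + 32)) = (536 + 1/1181)*(2*32*37) = (536 + 1/1181)*2368 = (633017/1181)*2368 = 1498984256/1181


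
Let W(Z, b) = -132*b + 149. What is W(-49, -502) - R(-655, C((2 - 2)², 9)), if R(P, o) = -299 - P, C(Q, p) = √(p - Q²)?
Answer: 66057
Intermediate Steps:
W(Z, b) = 149 - 132*b
W(-49, -502) - R(-655, C((2 - 2)², 9)) = (149 - 132*(-502)) - (-299 - 1*(-655)) = (149 + 66264) - (-299 + 655) = 66413 - 1*356 = 66413 - 356 = 66057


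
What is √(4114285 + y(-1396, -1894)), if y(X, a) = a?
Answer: √4112391 ≈ 2027.9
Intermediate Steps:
√(4114285 + y(-1396, -1894)) = √(4114285 - 1894) = √4112391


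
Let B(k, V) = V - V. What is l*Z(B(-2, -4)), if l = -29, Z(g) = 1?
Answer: -29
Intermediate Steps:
B(k, V) = 0
l*Z(B(-2, -4)) = -29*1 = -29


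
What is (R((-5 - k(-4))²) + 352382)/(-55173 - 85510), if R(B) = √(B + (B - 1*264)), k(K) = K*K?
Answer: -352382/140683 - √618/140683 ≈ -2.5050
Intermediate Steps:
k(K) = K²
R(B) = √(-264 + 2*B) (R(B) = √(B + (B - 264)) = √(B + (-264 + B)) = √(-264 + 2*B))
(R((-5 - k(-4))²) + 352382)/(-55173 - 85510) = (√(-264 + 2*(-5 - 1*(-4)²)²) + 352382)/(-55173 - 85510) = (√(-264 + 2*(-5 - 1*16)²) + 352382)/(-140683) = (√(-264 + 2*(-5 - 16)²) + 352382)*(-1/140683) = (√(-264 + 2*(-21)²) + 352382)*(-1/140683) = (√(-264 + 2*441) + 352382)*(-1/140683) = (√(-264 + 882) + 352382)*(-1/140683) = (√618 + 352382)*(-1/140683) = (352382 + √618)*(-1/140683) = -352382/140683 - √618/140683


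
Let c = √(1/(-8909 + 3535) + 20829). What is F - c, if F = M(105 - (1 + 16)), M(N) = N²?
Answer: 7744 - √601538931830/5374 ≈ 7599.7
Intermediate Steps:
F = 7744 (F = (105 - (1 + 16))² = (105 - 1*17)² = (105 - 17)² = 88² = 7744)
c = √601538931830/5374 (c = √(1/(-5374) + 20829) = √(-1/5374 + 20829) = √(111935045/5374) = √601538931830/5374 ≈ 144.32)
F - c = 7744 - √601538931830/5374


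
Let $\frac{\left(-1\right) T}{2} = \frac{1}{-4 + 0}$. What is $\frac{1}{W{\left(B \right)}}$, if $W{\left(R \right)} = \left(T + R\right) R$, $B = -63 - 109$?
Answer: $\frac{1}{29498} \approx 3.3901 \cdot 10^{-5}$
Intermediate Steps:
$T = \frac{1}{2}$ ($T = - \frac{2}{-4 + 0} = - \frac{2}{-4} = \left(-2\right) \left(- \frac{1}{4}\right) = \frac{1}{2} \approx 0.5$)
$B = -172$
$W{\left(R \right)} = R \left(\frac{1}{2} + R\right)$ ($W{\left(R \right)} = \left(\frac{1}{2} + R\right) R = R \left(\frac{1}{2} + R\right)$)
$\frac{1}{W{\left(B \right)}} = \frac{1}{\left(-172\right) \left(\frac{1}{2} - 172\right)} = \frac{1}{\left(-172\right) \left(- \frac{343}{2}\right)} = \frac{1}{29498}$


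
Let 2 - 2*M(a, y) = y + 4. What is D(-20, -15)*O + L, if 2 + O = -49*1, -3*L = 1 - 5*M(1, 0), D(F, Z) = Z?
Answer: 763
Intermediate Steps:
M(a, y) = -1 - y/2 (M(a, y) = 1 - (y + 4)/2 = 1 - (4 + y)/2 = 1 + (-2 - y/2) = -1 - y/2)
L = -2 (L = -(1 - 5*(-1 - ½*0))/3 = -(1 - 5*(-1 + 0))/3 = -(1 - 5*(-1))/3 = -(1 + 5)/3 = -⅓*6 = -2)
O = -51 (O = -2 - 49*1 = -2 - 49 = -51)
D(-20, -15)*O + L = -15*(-51) - 2 = 765 - 2 = 763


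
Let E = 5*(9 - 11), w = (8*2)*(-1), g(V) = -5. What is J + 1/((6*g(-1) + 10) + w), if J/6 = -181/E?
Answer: 19543/180 ≈ 108.57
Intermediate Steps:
w = -16 (w = 16*(-1) = -16)
E = -10 (E = 5*(-2) = -10)
J = 543/5 (J = 6*(-181/(-10)) = 6*(-181*(-1/10)) = 6*(181/10) = 543/5 ≈ 108.60)
J + 1/((6*g(-1) + 10) + w) = 543/5 + 1/((6*(-5) + 10) - 16) = 543/5 + 1/((-30 + 10) - 16) = 543/5 + 1/(-20 - 16) = 543/5 + 1/(-36) = 543/5 - 1/36 = 19543/180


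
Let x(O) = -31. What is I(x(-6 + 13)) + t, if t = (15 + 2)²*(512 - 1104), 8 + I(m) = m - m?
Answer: -171096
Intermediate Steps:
I(m) = -8 (I(m) = -8 + (m - m) = -8 + 0 = -8)
t = -171088 (t = 17²*(-592) = 289*(-592) = -171088)
I(x(-6 + 13)) + t = -8 - 171088 = -171096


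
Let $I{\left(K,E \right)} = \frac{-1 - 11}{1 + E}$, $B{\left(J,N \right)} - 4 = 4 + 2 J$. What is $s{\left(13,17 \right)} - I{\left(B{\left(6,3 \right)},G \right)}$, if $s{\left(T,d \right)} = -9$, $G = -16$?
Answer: $- \frac{49}{5} \approx -9.8$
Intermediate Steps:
$B{\left(J,N \right)} = 8 + 2 J$ ($B{\left(J,N \right)} = 4 + \left(4 + 2 J\right) = 8 + 2 J$)
$I{\left(K,E \right)} = - \frac{12}{1 + E}$
$s{\left(13,17 \right)} - I{\left(B{\left(6,3 \right)},G \right)} = -9 - - \frac{12}{1 - 16} = -9 - - \frac{12}{-15} = -9 - \left(-12\right) \left(- \frac{1}{15}\right) = -9 - \frac{4}{5} = - \frac{49}{5}$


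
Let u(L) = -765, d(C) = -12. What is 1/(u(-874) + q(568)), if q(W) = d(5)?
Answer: -1/777 ≈ -0.0012870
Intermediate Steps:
q(W) = -12
1/(u(-874) + q(568)) = 1/(-765 - 12) = 1/(-777) = -1/777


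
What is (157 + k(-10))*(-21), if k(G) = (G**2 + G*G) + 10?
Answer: -7707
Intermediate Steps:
k(G) = 10 + 2*G**2 (k(G) = (G**2 + G**2) + 10 = 2*G**2 + 10 = 10 + 2*G**2)
(157 + k(-10))*(-21) = (157 + (10 + 2*(-10)**2))*(-21) = (157 + (10 + 2*100))*(-21) = (157 + (10 + 200))*(-21) = (157 + 210)*(-21) = 367*(-21) = -7707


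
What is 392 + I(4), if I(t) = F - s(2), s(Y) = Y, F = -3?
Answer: 387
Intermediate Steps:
I(t) = -5 (I(t) = -3 - 1*2 = -3 - 2 = -5)
392 + I(4) = 392 - 5 = 387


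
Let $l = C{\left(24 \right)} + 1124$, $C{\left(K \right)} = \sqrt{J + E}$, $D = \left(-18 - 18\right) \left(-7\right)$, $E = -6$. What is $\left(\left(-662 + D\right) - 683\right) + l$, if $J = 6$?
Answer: $31$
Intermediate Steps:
$D = 252$ ($D = \left(-36\right) \left(-7\right) = 252$)
$C{\left(K \right)} = 0$ ($C{\left(K \right)} = \sqrt{6 - 6} = \sqrt{0} = 0$)
$l = 1124$ ($l = 0 + 1124 = 1124$)
$\left(\left(-662 + D\right) - 683\right) + l = \left(\left(-662 + 252\right) - 683\right) + 1124 = \left(-410 - 683\right) + 1124 = -1093 + 1124 = 31$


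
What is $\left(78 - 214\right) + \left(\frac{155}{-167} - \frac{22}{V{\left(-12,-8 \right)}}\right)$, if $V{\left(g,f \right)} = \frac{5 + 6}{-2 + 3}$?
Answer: $- \frac{23201}{167} \approx -138.93$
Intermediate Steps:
$V{\left(g,f \right)} = 11$ ($V{\left(g,f \right)} = \frac{11}{1} = 11 \cdot 1 = 11$)
$\left(78 - 214\right) + \left(\frac{155}{-167} - \frac{22}{V{\left(-12,-8 \right)}}\right) = \left(78 - 214\right) + \left(\frac{155}{-167} - \frac{22}{11}\right) = -136 + \left(155 \left(- \frac{1}{167}\right) - 2\right) = -136 - \frac{489}{167} = - \frac{23201}{167}$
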